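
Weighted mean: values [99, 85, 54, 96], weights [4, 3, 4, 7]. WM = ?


Numerator = 99*4 + 85*3 + 54*4 + 96*7 = 1539
Denominator = 4 + 3 + 4 + 7 = 18
WM = 1539/18 = 85.5000

WM = 85.5000


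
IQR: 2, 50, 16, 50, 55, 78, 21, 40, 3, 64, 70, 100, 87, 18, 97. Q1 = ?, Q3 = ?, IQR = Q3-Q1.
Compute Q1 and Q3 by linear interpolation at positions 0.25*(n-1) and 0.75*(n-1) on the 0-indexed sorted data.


Sorted: 2, 3, 16, 18, 21, 40, 50, 50, 55, 64, 70, 78, 87, 97, 100
Q1 (25th %ile) = 19.5000
Q3 (75th %ile) = 74.0000
IQR = 74.0000 - 19.5000 = 54.5000

IQR = 54.5000


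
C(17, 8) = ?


C(17,8) = 17!/(8! × 9!)
= 355687428096000/(40320 × 362880)
= 24310

C(17,8) = 24310


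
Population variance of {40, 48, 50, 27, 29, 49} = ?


Mean = 40.5000
Squared deviations: 0.2500, 56.2500, 90.2500, 182.2500, 132.2500, 72.2500
Sum = 533.5000
Variance = 533.5000/6 = 88.9167

Variance = 88.9167


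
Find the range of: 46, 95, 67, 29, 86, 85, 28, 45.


Max = 95, Min = 28
Range = 95 - 28 = 67

Range = 67


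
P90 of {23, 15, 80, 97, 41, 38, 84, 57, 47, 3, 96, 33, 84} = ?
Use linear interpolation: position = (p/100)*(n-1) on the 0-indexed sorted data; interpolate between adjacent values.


Sorted: 3, 15, 23, 33, 38, 41, 47, 57, 80, 84, 84, 96, 97
n = 13
Index = 90/100 * 12 = 10.8000
Lower = data[10] = 84, Upper = data[11] = 96
P90 = 84 + 0.8000*(12) = 93.6000

P90 = 93.6000


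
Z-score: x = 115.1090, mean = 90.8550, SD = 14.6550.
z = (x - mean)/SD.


z = (115.1090 - 90.8550)/14.6550
= 24.2540/14.6550
= 1.6550

z = 1.6550


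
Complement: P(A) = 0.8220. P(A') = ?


P(not A) = 1 - 0.8220 = 0.1780

P(not A) = 0.1780


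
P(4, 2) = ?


P(4,2) = 4!/2!
= 24/2
= 12

P(4,2) = 12


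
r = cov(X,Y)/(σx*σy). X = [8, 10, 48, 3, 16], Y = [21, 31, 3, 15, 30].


Mean X = 17.0000, Mean Y = 20.0000
SD X = 16.049922, SD Y = 10.353743
Cov = -110.600000
r = -110.600000/(16.049922*10.353743) = -0.6656

r = -0.6656


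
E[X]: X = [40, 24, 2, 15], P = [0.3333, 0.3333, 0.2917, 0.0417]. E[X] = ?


E[X] = 40*0.3333 + 24*0.3333 + 2*0.2917 + 15*0.0417
= 13.3320 + 7.9992 + 0.5834 + 0.6255
= 22.5401

E[X] = 22.5401


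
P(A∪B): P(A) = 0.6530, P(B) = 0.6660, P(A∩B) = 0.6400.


P(A∪B) = 0.6530 + 0.6660 - 0.6400
= 1.3190 - 0.6400
= 0.6790

P(A∪B) = 0.6790


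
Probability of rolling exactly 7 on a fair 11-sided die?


Favorable outcomes (roll = 7): 1
Total outcomes = 11
P = 1/11 = 0.0909

P = 0.0909


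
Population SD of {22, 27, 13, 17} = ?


Mean = 19.7500
Variance = 27.6875
SD = sqrt(27.6875) = 5.2619

SD = 5.2619


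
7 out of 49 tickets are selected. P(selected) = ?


P = 7/49 = 0.1429

P = 0.1429


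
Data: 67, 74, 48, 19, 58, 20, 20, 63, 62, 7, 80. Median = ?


Sorted: 7, 19, 20, 20, 48, 58, 62, 63, 67, 74, 80
n = 11 (odd)
Middle value = 58

Median = 58


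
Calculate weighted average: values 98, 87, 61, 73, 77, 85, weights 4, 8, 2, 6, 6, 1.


Numerator = 98*4 + 87*8 + 61*2 + 73*6 + 77*6 + 85*1 = 2195
Denominator = 4 + 8 + 2 + 6 + 6 + 1 = 27
WM = 2195/27 = 81.2963

WM = 81.2963


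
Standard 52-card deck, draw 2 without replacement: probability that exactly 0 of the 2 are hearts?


Hypergeometric: P(X=0) = C(13,0)·C(39,2) / C(52,2)
= 1 × 741 / 1326
= 741/1326 = 0.5588

P = 0.5588


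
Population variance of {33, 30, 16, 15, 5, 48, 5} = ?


Mean = 21.7143
Squared deviations: 127.3673, 68.6531, 32.6531, 45.0816, 279.3673, 690.9388, 279.3673
Sum = 1523.4286
Variance = 1523.4286/7 = 217.6327

Variance = 217.6327


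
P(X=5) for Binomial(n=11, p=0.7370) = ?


C(11,5) = 462
p^5 = 0.217439
(1-p)^6 = 0.000331
P = 462 * 0.217439 * 0.000331 = 0.0332

P(X=5) = 0.0332


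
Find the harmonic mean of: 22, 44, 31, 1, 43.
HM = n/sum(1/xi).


Sum of reciprocals = 1/22 + 1/44 + 1/31 + 1/1 + 1/43 = 1.123696
HM = 5/1.123696 = 4.4496

HM = 4.4496


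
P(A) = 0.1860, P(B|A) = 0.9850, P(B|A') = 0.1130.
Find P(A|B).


P(B) = P(B|A)*P(A) + P(B|A')*P(A')
= 0.9850*0.1860 + 0.1130*0.8140
= 0.183210 + 0.091982 = 0.275192
P(A|B) = 0.183210/0.275192 = 0.6658

P(A|B) = 0.6658


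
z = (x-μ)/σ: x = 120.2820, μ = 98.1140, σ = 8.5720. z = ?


z = (120.2820 - 98.1140)/8.5720
= 22.1680/8.5720
= 2.5861

z = 2.5861


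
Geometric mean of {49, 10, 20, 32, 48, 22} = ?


Product = 49 × 10 × 20 × 32 × 48 × 22 = 331161600
GM = 331161600^(1/6) = 26.3031

GM = 26.3031


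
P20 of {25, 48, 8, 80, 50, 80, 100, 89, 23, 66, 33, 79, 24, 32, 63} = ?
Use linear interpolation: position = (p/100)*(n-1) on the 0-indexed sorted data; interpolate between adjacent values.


Sorted: 8, 23, 24, 25, 32, 33, 48, 50, 63, 66, 79, 80, 80, 89, 100
n = 15
Index = 20/100 * 14 = 2.8000
Lower = data[2] = 24, Upper = data[3] = 25
P20 = 24 + 0.8000*(1) = 24.8000

P20 = 24.8000


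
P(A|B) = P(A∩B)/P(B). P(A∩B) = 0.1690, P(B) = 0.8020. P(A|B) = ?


P(A|B) = 0.1690/0.8020 = 0.2107

P(A|B) = 0.2107


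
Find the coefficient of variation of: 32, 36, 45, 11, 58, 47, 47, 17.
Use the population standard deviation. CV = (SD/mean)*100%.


Mean = 36.6250
SD = 15.0245
CV = (15.0245/36.6250)*100 = 41.0224%

CV = 41.0224%


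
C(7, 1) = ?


C(7,1) = 7!/(1! × 6!)
= 5040/(1 × 720)
= 7

C(7,1) = 7


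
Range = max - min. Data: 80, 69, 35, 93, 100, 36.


Max = 100, Min = 35
Range = 100 - 35 = 65

Range = 65


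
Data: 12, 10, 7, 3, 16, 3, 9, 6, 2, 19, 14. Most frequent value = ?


Frequencies: 2:1, 3:2, 6:1, 7:1, 9:1, 10:1, 12:1, 14:1, 16:1, 19:1
Max frequency = 2
Mode = 3

Mode = 3


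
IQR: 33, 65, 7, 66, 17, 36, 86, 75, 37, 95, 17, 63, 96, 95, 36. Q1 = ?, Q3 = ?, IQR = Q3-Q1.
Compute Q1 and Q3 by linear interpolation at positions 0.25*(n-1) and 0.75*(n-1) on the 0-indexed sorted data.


Sorted: 7, 17, 17, 33, 36, 36, 37, 63, 65, 66, 75, 86, 95, 95, 96
Q1 (25th %ile) = 34.5000
Q3 (75th %ile) = 80.5000
IQR = 80.5000 - 34.5000 = 46.0000

IQR = 46.0000


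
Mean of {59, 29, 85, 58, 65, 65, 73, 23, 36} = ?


Sum = 59 + 29 + 85 + 58 + 65 + 65 + 73 + 23 + 36 = 493
n = 9
Mean = 493/9 = 54.7778

Mean = 54.7778


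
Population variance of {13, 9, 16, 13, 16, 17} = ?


Mean = 14.0000
Squared deviations: 1.0000, 25.0000, 4.0000, 1.0000, 4.0000, 9.0000
Sum = 44.0000
Variance = 44.0000/6 = 7.3333

Variance = 7.3333


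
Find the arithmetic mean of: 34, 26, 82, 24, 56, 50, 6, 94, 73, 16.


Sum = 34 + 26 + 82 + 24 + 56 + 50 + 6 + 94 + 73 + 16 = 461
n = 10
Mean = 461/10 = 46.1000

Mean = 46.1000


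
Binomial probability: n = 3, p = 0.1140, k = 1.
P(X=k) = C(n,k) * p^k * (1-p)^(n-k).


C(3,1) = 3
p^1 = 0.114000
(1-p)^2 = 0.784996
P = 3 * 0.114000 * 0.784996 = 0.2685

P(X=1) = 0.2685


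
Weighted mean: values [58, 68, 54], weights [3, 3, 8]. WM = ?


Numerator = 58*3 + 68*3 + 54*8 = 810
Denominator = 3 + 3 + 8 = 14
WM = 810/14 = 57.8571

WM = 57.8571


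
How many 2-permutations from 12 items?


P(12,2) = 12!/10!
= 479001600/3628800
= 132

P(12,2) = 132


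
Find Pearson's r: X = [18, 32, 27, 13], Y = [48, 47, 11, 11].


Mean X = 22.5000, Mean Y = 29.2500
SD X = 7.433034, SD Y = 18.253424
Cov = 43.875000
r = 43.875000/(7.433034*18.253424) = 0.3234

r = 0.3234


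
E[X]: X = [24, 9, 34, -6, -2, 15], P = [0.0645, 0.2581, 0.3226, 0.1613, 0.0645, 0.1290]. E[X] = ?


E[X] = 24*0.0645 + 9*0.2581 + 34*0.3226 - 6*0.1613 - 2*0.0645 + 15*0.1290
= 1.5480 + 2.3229 + 10.9684 - 0.9678 - 0.1290 + 1.9350
= 15.6775

E[X] = 15.6775


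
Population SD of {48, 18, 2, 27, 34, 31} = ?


Mean = 26.6667
Variance = 201.8889
SD = sqrt(201.8889) = 14.2088

SD = 14.2088


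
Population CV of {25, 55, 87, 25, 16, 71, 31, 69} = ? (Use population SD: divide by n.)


Mean = 47.3750
SD = 24.7686
CV = (24.7686/47.3750)*100 = 52.2820%

CV = 52.2820%


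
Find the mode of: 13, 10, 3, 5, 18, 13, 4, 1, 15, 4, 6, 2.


Frequencies: 1:1, 2:1, 3:1, 4:2, 5:1, 6:1, 10:1, 13:2, 15:1, 18:1
Max frequency = 2
Mode = 4, 13

Mode = 4, 13


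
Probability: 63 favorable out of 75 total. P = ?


P = 63/75 = 0.8400

P = 0.8400


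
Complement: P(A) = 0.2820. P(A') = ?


P(not A) = 1 - 0.2820 = 0.7180

P(not A) = 0.7180


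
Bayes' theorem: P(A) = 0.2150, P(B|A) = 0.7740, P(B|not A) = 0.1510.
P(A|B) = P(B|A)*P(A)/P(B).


P(B) = P(B|A)*P(A) + P(B|A')*P(A')
= 0.7740*0.2150 + 0.1510*0.7850
= 0.166410 + 0.118535 = 0.284945
P(A|B) = 0.166410/0.284945 = 0.5840

P(A|B) = 0.5840


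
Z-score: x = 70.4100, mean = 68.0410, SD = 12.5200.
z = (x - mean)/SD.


z = (70.4100 - 68.0410)/12.5200
= 2.3690/12.5200
= 0.1892

z = 0.1892


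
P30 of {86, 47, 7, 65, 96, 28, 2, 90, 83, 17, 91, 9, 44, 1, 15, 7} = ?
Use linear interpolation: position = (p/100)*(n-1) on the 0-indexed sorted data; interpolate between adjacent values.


Sorted: 1, 2, 7, 7, 9, 15, 17, 28, 44, 47, 65, 83, 86, 90, 91, 96
n = 16
Index = 30/100 * 15 = 4.5000
Lower = data[4] = 9, Upper = data[5] = 15
P30 = 9 + 0.5000*(6) = 12.0000

P30 = 12.0000


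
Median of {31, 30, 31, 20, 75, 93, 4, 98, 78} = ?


Sorted: 4, 20, 30, 31, 31, 75, 78, 93, 98
n = 9 (odd)
Middle value = 31

Median = 31


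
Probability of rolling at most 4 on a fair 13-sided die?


Favorable outcomes (roll ≤ 4): 4
Total outcomes = 13
P = 4/13 = 0.3077

P = 0.3077


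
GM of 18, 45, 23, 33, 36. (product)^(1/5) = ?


Product = 18 × 45 × 23 × 33 × 36 = 22132440
GM = 22132440^(1/5) = 29.4446

GM = 29.4446


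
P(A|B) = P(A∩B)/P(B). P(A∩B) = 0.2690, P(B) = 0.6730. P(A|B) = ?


P(A|B) = 0.2690/0.6730 = 0.3997

P(A|B) = 0.3997


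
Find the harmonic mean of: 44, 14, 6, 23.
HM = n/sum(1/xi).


Sum of reciprocals = 1/44 + 1/14 + 1/6 + 1/23 = 0.304301
HM = 4/0.304301 = 13.1449

HM = 13.1449


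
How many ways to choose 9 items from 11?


C(11,9) = 11!/(9! × 2!)
= 39916800/(362880 × 2)
= 55

C(11,9) = 55


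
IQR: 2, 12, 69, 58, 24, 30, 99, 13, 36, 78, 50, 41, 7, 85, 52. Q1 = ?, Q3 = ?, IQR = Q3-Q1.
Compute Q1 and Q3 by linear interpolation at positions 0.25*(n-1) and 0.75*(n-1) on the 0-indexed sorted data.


Sorted: 2, 7, 12, 13, 24, 30, 36, 41, 50, 52, 58, 69, 78, 85, 99
Q1 (25th %ile) = 18.5000
Q3 (75th %ile) = 63.5000
IQR = 63.5000 - 18.5000 = 45.0000

IQR = 45.0000


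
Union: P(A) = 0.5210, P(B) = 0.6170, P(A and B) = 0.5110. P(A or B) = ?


P(A∪B) = 0.5210 + 0.6170 - 0.5110
= 1.1380 - 0.5110
= 0.6270

P(A∪B) = 0.6270


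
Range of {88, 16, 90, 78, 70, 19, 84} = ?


Max = 90, Min = 16
Range = 90 - 16 = 74

Range = 74


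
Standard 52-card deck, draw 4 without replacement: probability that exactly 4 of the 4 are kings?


Hypergeometric: P(X=4) = C(4,4)·C(48,0) / C(52,4)
= 1 × 1 / 270725
= 1/270725 = 3.6938e-06

P = 3.6938e-06


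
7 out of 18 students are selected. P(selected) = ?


P = 7/18 = 0.3889

P = 0.3889


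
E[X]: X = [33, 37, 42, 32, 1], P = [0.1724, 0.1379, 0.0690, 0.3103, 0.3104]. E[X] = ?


E[X] = 33*0.1724 + 37*0.1379 + 42*0.0690 + 32*0.3103 + 1*0.3104
= 5.6892 + 5.1023 + 2.8980 + 9.9296 + 0.3104
= 23.9295

E[X] = 23.9295


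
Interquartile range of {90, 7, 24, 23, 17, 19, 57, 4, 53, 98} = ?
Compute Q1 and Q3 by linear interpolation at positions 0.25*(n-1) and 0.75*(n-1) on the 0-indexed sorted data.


Sorted: 4, 7, 17, 19, 23, 24, 53, 57, 90, 98
Q1 (25th %ile) = 17.5000
Q3 (75th %ile) = 56.0000
IQR = 56.0000 - 17.5000 = 38.5000

IQR = 38.5000


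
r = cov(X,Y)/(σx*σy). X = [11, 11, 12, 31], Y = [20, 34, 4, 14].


Mean X = 16.2500, Mean Y = 18.0000
SD X = 8.525696, SD Y = 10.862780
Cov = -23.500000
r = -23.500000/(8.525696*10.862780) = -0.2537

r = -0.2537


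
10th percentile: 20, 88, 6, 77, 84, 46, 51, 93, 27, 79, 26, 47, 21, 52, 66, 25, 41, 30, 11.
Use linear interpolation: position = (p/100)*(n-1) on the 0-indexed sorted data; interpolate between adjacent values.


Sorted: 6, 11, 20, 21, 25, 26, 27, 30, 41, 46, 47, 51, 52, 66, 77, 79, 84, 88, 93
n = 19
Index = 10/100 * 18 = 1.8000
Lower = data[1] = 11, Upper = data[2] = 20
P10 = 11 + 0.8000*(9) = 18.2000

P10 = 18.2000


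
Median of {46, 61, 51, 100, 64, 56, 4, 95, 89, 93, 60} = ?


Sorted: 4, 46, 51, 56, 60, 61, 64, 89, 93, 95, 100
n = 11 (odd)
Middle value = 61

Median = 61


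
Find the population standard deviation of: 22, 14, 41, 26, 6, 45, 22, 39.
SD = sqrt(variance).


Mean = 26.8750
Variance = 165.6094
SD = sqrt(165.6094) = 12.8689

SD = 12.8689


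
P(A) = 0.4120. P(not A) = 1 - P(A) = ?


P(not A) = 1 - 0.4120 = 0.5880

P(not A) = 0.5880


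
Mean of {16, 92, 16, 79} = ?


Sum = 16 + 92 + 16 + 79 = 203
n = 4
Mean = 203/4 = 50.7500

Mean = 50.7500


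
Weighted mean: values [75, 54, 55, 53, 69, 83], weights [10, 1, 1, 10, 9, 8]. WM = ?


Numerator = 75*10 + 54*1 + 55*1 + 53*10 + 69*9 + 83*8 = 2674
Denominator = 10 + 1 + 1 + 10 + 9 + 8 = 39
WM = 2674/39 = 68.5641

WM = 68.5641


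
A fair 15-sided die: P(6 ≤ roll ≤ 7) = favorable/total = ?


Favorable outcomes (6 ≤ roll ≤ 7): 2
Total outcomes = 15
P = 2/15 = 0.1333

P = 0.1333


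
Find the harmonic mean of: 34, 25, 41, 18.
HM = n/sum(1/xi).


Sum of reciprocals = 1/34 + 1/25 + 1/41 + 1/18 = 0.149358
HM = 4/0.149358 = 26.7814

HM = 26.7814


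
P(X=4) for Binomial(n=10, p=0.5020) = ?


C(10,4) = 210
p^4 = 0.063506
(1-p)^6 = 0.015254
P = 210 * 0.063506 * 0.015254 = 0.2034

P(X=4) = 0.2034


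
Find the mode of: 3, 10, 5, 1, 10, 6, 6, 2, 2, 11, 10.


Frequencies: 1:1, 2:2, 3:1, 5:1, 6:2, 10:3, 11:1
Max frequency = 3
Mode = 10

Mode = 10


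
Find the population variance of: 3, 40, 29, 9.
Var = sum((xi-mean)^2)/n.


Mean = 20.2500
Squared deviations: 297.5625, 390.0625, 76.5625, 126.5625
Sum = 890.7500
Variance = 890.7500/4 = 222.6875

Variance = 222.6875


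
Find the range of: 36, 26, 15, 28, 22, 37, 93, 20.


Max = 93, Min = 15
Range = 93 - 15 = 78

Range = 78


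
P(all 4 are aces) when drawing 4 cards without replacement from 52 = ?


P(all aces) = (4/52) × (3/51) × (2/50) × (1/49)
= 3.6938e-06

P = 3.6938e-06


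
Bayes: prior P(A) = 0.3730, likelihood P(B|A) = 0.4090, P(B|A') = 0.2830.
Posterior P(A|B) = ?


P(B) = P(B|A)*P(A) + P(B|A')*P(A')
= 0.4090*0.3730 + 0.2830*0.6270
= 0.152557 + 0.177441 = 0.329998
P(A|B) = 0.152557/0.329998 = 0.4623

P(A|B) = 0.4623


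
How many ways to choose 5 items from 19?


C(19,5) = 19!/(5! × 14!)
= 121645100408832000/(120 × 87178291200)
= 11628

C(19,5) = 11628


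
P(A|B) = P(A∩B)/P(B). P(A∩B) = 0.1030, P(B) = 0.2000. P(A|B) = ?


P(A|B) = 0.1030/0.2000 = 0.5150

P(A|B) = 0.5150


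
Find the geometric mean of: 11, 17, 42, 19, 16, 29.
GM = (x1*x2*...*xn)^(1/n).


Product = 11 × 17 × 42 × 19 × 16 × 29 = 69240864
GM = 69240864^(1/6) = 20.2641

GM = 20.2641


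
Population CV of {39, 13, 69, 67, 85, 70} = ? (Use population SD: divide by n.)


Mean = 57.1667
SD = 24.0029
CV = (24.0029/57.1667)*100 = 41.9876%

CV = 41.9876%


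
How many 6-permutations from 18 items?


P(18,6) = 18!/12!
= 6402373705728000/479001600
= 13366080

P(18,6) = 13366080


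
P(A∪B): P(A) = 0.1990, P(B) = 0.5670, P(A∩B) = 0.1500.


P(A∪B) = 0.1990 + 0.5670 - 0.1500
= 0.7660 - 0.1500
= 0.6160

P(A∪B) = 0.6160


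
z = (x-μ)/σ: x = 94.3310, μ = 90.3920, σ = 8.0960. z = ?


z = (94.3310 - 90.3920)/8.0960
= 3.9390/8.0960
= 0.4865

z = 0.4865


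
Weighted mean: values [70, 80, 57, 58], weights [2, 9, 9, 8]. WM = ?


Numerator = 70*2 + 80*9 + 57*9 + 58*8 = 1837
Denominator = 2 + 9 + 9 + 8 = 28
WM = 1837/28 = 65.6071

WM = 65.6071


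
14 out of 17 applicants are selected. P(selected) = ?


P = 14/17 = 0.8235

P = 0.8235


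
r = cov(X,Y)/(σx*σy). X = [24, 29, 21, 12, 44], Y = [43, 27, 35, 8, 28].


Mean X = 26.0000, Mean Y = 28.2000
SD X = 10.564090, SD Y = 11.617229
Cov = 42.400000
r = 42.400000/(10.564090*11.617229) = 0.3455

r = 0.3455


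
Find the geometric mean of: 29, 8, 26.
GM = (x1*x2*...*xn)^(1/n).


Product = 29 × 8 × 26 = 6032
GM = 6032^(1/3) = 18.2035

GM = 18.2035


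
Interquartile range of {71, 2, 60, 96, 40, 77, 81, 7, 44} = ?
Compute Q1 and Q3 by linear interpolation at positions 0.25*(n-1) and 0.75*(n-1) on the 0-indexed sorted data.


Sorted: 2, 7, 40, 44, 60, 71, 77, 81, 96
Q1 (25th %ile) = 40.0000
Q3 (75th %ile) = 77.0000
IQR = 77.0000 - 40.0000 = 37.0000

IQR = 37.0000


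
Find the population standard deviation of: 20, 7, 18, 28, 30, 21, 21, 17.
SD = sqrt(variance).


Mean = 20.2500
Variance = 43.4375
SD = sqrt(43.4375) = 6.5907

SD = 6.5907


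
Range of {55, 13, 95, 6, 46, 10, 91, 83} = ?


Max = 95, Min = 6
Range = 95 - 6 = 89

Range = 89


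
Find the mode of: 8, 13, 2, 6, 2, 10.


Frequencies: 2:2, 6:1, 8:1, 10:1, 13:1
Max frequency = 2
Mode = 2

Mode = 2


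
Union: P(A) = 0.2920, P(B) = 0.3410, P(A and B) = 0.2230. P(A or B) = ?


P(A∪B) = 0.2920 + 0.3410 - 0.2230
= 0.6330 - 0.2230
= 0.4100

P(A∪B) = 0.4100


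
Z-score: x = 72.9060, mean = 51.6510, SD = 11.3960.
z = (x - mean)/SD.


z = (72.9060 - 51.6510)/11.3960
= 21.2550/11.3960
= 1.8651

z = 1.8651


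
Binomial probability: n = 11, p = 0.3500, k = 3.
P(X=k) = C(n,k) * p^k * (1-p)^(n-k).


C(11,3) = 165
p^3 = 0.042875
(1-p)^8 = 0.031864
P = 165 * 0.042875 * 0.031864 = 0.2254

P(X=3) = 0.2254


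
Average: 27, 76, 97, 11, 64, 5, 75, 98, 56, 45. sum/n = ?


Sum = 27 + 76 + 97 + 11 + 64 + 5 + 75 + 98 + 56 + 45 = 554
n = 10
Mean = 554/10 = 55.4000

Mean = 55.4000


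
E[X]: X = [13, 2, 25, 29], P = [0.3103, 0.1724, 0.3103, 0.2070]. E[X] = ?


E[X] = 13*0.3103 + 2*0.1724 + 25*0.3103 + 29*0.2070
= 4.0339 + 0.3448 + 7.7575 + 6.0030
= 18.1392

E[X] = 18.1392


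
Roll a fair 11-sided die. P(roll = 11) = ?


Favorable outcomes (roll = 11): 1
Total outcomes = 11
P = 1/11 = 0.0909

P = 0.0909


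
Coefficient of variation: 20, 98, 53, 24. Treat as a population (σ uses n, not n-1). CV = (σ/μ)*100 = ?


Mean = 48.7500
SD = 31.1559
CV = (31.1559/48.7500)*100 = 63.9095%

CV = 63.9095%


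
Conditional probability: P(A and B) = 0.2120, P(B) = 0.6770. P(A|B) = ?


P(A|B) = 0.2120/0.6770 = 0.3131

P(A|B) = 0.3131


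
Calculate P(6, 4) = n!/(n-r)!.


P(6,4) = 6!/2!
= 720/2
= 360

P(6,4) = 360


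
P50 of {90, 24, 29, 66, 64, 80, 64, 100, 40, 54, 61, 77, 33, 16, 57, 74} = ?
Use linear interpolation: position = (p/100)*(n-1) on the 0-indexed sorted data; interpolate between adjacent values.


Sorted: 16, 24, 29, 33, 40, 54, 57, 61, 64, 64, 66, 74, 77, 80, 90, 100
n = 16
Index = 50/100 * 15 = 7.5000
Lower = data[7] = 61, Upper = data[8] = 64
P50 = 61 + 0.5000*(3) = 62.5000

P50 = 62.5000


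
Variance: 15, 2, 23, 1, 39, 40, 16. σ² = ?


Mean = 19.4286
Squared deviations: 19.6122, 303.7551, 12.7551, 339.6122, 383.0408, 423.1837, 11.7551
Sum = 1493.7143
Variance = 1493.7143/7 = 213.3878

Variance = 213.3878


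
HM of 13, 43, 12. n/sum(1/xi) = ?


Sum of reciprocals = 1/13 + 1/43 + 1/12 = 0.183512
HM = 3/0.183512 = 16.3477

HM = 16.3477


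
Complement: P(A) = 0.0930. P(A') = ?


P(not A) = 1 - 0.0930 = 0.9070

P(not A) = 0.9070


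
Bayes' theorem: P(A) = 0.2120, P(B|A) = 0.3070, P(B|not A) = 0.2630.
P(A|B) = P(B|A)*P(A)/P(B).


P(B) = P(B|A)*P(A) + P(B|A')*P(A')
= 0.3070*0.2120 + 0.2630*0.7880
= 0.065084 + 0.207244 = 0.272328
P(A|B) = 0.065084/0.272328 = 0.2390

P(A|B) = 0.2390


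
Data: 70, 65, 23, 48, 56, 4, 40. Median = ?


Sorted: 4, 23, 40, 48, 56, 65, 70
n = 7 (odd)
Middle value = 48

Median = 48


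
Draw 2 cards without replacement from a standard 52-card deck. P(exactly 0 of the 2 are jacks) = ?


Hypergeometric: P(X=0) = C(4,0)·C(48,2) / C(52,2)
= 1 × 1128 / 1326
= 1128/1326 = 0.8507

P = 0.8507


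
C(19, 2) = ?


C(19,2) = 19!/(2! × 17!)
= 121645100408832000/(2 × 355687428096000)
= 171

C(19,2) = 171


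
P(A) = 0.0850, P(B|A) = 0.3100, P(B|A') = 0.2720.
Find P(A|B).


P(B) = P(B|A)*P(A) + P(B|A')*P(A')
= 0.3100*0.0850 + 0.2720*0.9150
= 0.026350 + 0.248880 = 0.275230
P(A|B) = 0.026350/0.275230 = 0.0957

P(A|B) = 0.0957


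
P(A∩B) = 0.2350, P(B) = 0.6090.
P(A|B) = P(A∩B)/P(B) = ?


P(A|B) = 0.2350/0.6090 = 0.3859

P(A|B) = 0.3859


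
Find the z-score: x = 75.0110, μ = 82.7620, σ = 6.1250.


z = (75.0110 - 82.7620)/6.1250
= -7.7510/6.1250
= -1.2655

z = -1.2655


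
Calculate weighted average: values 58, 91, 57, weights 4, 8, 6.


Numerator = 58*4 + 91*8 + 57*6 = 1302
Denominator = 4 + 8 + 6 = 18
WM = 1302/18 = 72.3333

WM = 72.3333


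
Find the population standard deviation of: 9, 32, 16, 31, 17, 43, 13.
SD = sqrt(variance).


Mean = 23.0000
Variance = 132.2857
SD = sqrt(132.2857) = 11.5016

SD = 11.5016


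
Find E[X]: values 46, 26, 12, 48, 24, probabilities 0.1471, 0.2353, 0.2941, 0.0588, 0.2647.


E[X] = 46*0.1471 + 26*0.2353 + 12*0.2941 + 48*0.0588 + 24*0.2647
= 6.7666 + 6.1178 + 3.5292 + 2.8224 + 6.3528
= 25.5888

E[X] = 25.5888


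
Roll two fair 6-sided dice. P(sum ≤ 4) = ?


Total outcomes = 6×6 = 36
Favorable (sum ≤ 4): 6
P = 6/36 = 0.1667

P = 0.1667


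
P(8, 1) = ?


P(8,1) = 8!/7!
= 40320/5040
= 8

P(8,1) = 8


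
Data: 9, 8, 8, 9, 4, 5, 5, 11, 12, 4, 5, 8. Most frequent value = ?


Frequencies: 4:2, 5:3, 8:3, 9:2, 11:1, 12:1
Max frequency = 3
Mode = 5, 8

Mode = 5, 8


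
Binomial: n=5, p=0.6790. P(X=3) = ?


C(5,3) = 10
p^3 = 0.313047
(1-p)^2 = 0.103041
P = 10 * 0.313047 * 0.103041 = 0.3226

P(X=3) = 0.3226


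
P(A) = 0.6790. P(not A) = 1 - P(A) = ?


P(not A) = 1 - 0.6790 = 0.3210

P(not A) = 0.3210


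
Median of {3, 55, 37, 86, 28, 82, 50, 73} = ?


Sorted: 3, 28, 37, 50, 55, 73, 82, 86
n = 8 (even)
Middle values: 50 and 55
Median = (50+55)/2 = 52.5000

Median = 52.5000


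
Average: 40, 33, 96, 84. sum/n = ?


Sum = 40 + 33 + 96 + 84 = 253
n = 4
Mean = 253/4 = 63.2500

Mean = 63.2500


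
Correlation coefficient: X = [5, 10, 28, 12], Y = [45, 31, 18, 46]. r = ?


Mean X = 13.7500, Mean Y = 35.0000
SD X = 8.613217, SD Y = 11.467345
Cov = -83.500000
r = -83.500000/(8.613217*11.467345) = -0.8454

r = -0.8454


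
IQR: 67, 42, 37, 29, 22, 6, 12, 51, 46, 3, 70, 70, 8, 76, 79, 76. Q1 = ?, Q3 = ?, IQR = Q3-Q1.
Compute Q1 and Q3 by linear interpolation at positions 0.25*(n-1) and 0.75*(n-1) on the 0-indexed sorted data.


Sorted: 3, 6, 8, 12, 22, 29, 37, 42, 46, 51, 67, 70, 70, 76, 76, 79
Q1 (25th %ile) = 19.5000
Q3 (75th %ile) = 70.0000
IQR = 70.0000 - 19.5000 = 50.5000

IQR = 50.5000


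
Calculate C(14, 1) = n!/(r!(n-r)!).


C(14,1) = 14!/(1! × 13!)
= 87178291200/(1 × 6227020800)
= 14

C(14,1) = 14


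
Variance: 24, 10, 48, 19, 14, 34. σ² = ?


Mean = 24.8333
Squared deviations: 0.6944, 220.0278, 536.6944, 34.0278, 117.3611, 84.0278
Sum = 992.8333
Variance = 992.8333/6 = 165.4722

Variance = 165.4722


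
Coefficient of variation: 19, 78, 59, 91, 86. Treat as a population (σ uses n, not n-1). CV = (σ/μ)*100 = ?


Mean = 66.6000
SD = 26.1733
CV = (26.1733/66.6000)*100 = 39.2992%

CV = 39.2992%


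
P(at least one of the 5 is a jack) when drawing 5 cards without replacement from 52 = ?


P(at least one) = 1 - P(none)
P(none) = (48/52) × (47/51) × (46/50) × (45/49) × (44/48) = 0.658842
P(at least one) = 1 - 0.658842 = 0.3412

P = 0.3412


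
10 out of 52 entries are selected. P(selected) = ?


P = 10/52 = 0.1923

P = 0.1923


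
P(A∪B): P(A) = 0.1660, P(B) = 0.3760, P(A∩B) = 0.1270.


P(A∪B) = 0.1660 + 0.3760 - 0.1270
= 0.5420 - 0.1270
= 0.4150

P(A∪B) = 0.4150


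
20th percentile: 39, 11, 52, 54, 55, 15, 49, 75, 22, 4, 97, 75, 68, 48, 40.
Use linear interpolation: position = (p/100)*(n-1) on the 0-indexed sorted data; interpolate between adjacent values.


Sorted: 4, 11, 15, 22, 39, 40, 48, 49, 52, 54, 55, 68, 75, 75, 97
n = 15
Index = 20/100 * 14 = 2.8000
Lower = data[2] = 15, Upper = data[3] = 22
P20 = 15 + 0.8000*(7) = 20.6000

P20 = 20.6000


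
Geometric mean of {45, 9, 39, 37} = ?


Product = 45 × 9 × 39 × 37 = 584415
GM = 584415^(1/4) = 27.6491

GM = 27.6491


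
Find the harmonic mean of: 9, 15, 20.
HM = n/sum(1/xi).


Sum of reciprocals = 1/9 + 1/15 + 1/20 = 0.227778
HM = 3/0.227778 = 13.1707

HM = 13.1707


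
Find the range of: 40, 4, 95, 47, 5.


Max = 95, Min = 4
Range = 95 - 4 = 91

Range = 91


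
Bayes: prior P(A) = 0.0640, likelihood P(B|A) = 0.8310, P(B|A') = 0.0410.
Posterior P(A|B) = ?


P(B) = P(B|A)*P(A) + P(B|A')*P(A')
= 0.8310*0.0640 + 0.0410*0.9360
= 0.053184 + 0.038376 = 0.091560
P(A|B) = 0.053184/0.091560 = 0.5809

P(A|B) = 0.5809


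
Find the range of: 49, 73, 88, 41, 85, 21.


Max = 88, Min = 21
Range = 88 - 21 = 67

Range = 67


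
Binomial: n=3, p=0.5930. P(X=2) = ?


C(3,2) = 3
p^2 = 0.351649
(1-p)^1 = 0.407000
P = 3 * 0.351649 * 0.407000 = 0.4294

P(X=2) = 0.4294


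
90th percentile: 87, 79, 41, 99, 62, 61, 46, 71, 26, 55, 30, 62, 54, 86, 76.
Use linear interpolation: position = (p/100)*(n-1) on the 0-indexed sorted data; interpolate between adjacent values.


Sorted: 26, 30, 41, 46, 54, 55, 61, 62, 62, 71, 76, 79, 86, 87, 99
n = 15
Index = 90/100 * 14 = 12.6000
Lower = data[12] = 86, Upper = data[13] = 87
P90 = 86 + 0.6000*(1) = 86.6000

P90 = 86.6000


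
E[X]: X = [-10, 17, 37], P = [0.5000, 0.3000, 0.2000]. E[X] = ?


E[X] = -10*0.5000 + 17*0.3000 + 37*0.2000
= -5.0000 + 5.1000 + 7.4000
= 7.5000

E[X] = 7.5000


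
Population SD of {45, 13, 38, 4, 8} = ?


Mean = 21.6000
Variance = 277.0400
SD = sqrt(277.0400) = 16.6445

SD = 16.6445


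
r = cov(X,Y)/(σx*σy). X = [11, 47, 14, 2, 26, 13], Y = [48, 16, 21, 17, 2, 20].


Mean X = 18.8333, Mean Y = 20.6667
SD X = 14.415462, SD Y = 13.731553
Cov = -69.222222
r = -69.222222/(14.415462*13.731553) = -0.3497

r = -0.3497


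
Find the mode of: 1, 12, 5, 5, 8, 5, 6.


Frequencies: 1:1, 5:3, 6:1, 8:1, 12:1
Max frequency = 3
Mode = 5

Mode = 5


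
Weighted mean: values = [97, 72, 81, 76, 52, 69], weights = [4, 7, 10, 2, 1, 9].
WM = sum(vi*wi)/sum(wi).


Numerator = 97*4 + 72*7 + 81*10 + 76*2 + 52*1 + 69*9 = 2527
Denominator = 4 + 7 + 10 + 2 + 1 + 9 = 33
WM = 2527/33 = 76.5758

WM = 76.5758


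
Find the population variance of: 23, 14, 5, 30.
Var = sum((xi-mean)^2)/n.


Mean = 18.0000
Squared deviations: 25.0000, 16.0000, 169.0000, 144.0000
Sum = 354.0000
Variance = 354.0000/4 = 88.5000

Variance = 88.5000


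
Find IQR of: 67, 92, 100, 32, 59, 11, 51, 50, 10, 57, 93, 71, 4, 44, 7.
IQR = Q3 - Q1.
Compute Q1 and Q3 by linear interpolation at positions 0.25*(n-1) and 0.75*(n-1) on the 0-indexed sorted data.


Sorted: 4, 7, 10, 11, 32, 44, 50, 51, 57, 59, 67, 71, 92, 93, 100
Q1 (25th %ile) = 21.5000
Q3 (75th %ile) = 69.0000
IQR = 69.0000 - 21.5000 = 47.5000

IQR = 47.5000


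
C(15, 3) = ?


C(15,3) = 15!/(3! × 12!)
= 1307674368000/(6 × 479001600)
= 455

C(15,3) = 455


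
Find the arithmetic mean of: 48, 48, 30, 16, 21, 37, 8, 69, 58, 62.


Sum = 48 + 48 + 30 + 16 + 21 + 37 + 8 + 69 + 58 + 62 = 397
n = 10
Mean = 397/10 = 39.7000

Mean = 39.7000


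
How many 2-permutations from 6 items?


P(6,2) = 6!/4!
= 720/24
= 30

P(6,2) = 30


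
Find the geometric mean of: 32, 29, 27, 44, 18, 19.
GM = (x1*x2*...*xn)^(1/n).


Product = 32 × 29 × 27 × 44 × 18 × 19 = 377042688
GM = 377042688^(1/6) = 26.8781

GM = 26.8781


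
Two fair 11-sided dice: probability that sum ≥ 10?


Total outcomes = 11×11 = 121
Favorable (sum ≥ 10): 85
P = 85/121 = 0.7025

P = 0.7025


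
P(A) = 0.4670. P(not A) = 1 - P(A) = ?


P(not A) = 1 - 0.4670 = 0.5330

P(not A) = 0.5330


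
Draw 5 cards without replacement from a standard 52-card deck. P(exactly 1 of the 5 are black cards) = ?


Hypergeometric: P(X=1) = C(26,1)·C(26,4) / C(52,5)
= 26 × 14950 / 2598960
= 388700/2598960 = 0.1496

P = 0.1496


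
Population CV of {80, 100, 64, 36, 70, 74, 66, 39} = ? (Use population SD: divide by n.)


Mean = 66.1250
SD = 19.5732
CV = (19.5732/66.1250)*100 = 29.6003%

CV = 29.6003%


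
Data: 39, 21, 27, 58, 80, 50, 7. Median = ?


Sorted: 7, 21, 27, 39, 50, 58, 80
n = 7 (odd)
Middle value = 39

Median = 39


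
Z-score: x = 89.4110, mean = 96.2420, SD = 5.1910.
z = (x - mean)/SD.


z = (89.4110 - 96.2420)/5.1910
= -6.8310/5.1910
= -1.3159

z = -1.3159


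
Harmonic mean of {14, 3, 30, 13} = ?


Sum of reciprocals = 1/14 + 1/3 + 1/30 + 1/13 = 0.515018
HM = 4/0.515018 = 7.7667

HM = 7.7667


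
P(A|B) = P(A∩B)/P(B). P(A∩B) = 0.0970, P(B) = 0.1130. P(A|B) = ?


P(A|B) = 0.0970/0.1130 = 0.8584

P(A|B) = 0.8584


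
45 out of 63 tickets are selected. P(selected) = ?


P = 45/63 = 0.7143

P = 0.7143


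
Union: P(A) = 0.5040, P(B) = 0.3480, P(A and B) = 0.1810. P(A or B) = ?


P(A∪B) = 0.5040 + 0.3480 - 0.1810
= 0.8520 - 0.1810
= 0.6710

P(A∪B) = 0.6710


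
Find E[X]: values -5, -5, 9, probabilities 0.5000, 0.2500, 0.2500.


E[X] = -5*0.5000 - 5*0.2500 + 9*0.2500
= -2.5000 - 1.2500 + 2.2500
= -1.5000

E[X] = -1.5000


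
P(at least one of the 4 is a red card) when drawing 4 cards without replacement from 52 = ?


P(at least one) = 1 - P(none)
P(none) = (26/52) × (25/51) × (24/50) × (23/49) = 0.055222
P(at least one) = 1 - 0.055222 = 0.9448

P = 0.9448


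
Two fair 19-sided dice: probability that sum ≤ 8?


Total outcomes = 19×19 = 361
Favorable (sum ≤ 8): 28
P = 28/361 = 0.0776

P = 0.0776


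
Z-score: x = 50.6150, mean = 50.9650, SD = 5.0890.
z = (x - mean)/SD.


z = (50.6150 - 50.9650)/5.0890
= -0.3500/5.0890
= -0.0688

z = -0.0688


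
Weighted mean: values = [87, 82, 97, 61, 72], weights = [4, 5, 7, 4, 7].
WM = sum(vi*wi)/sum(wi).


Numerator = 87*4 + 82*5 + 97*7 + 61*4 + 72*7 = 2185
Denominator = 4 + 5 + 7 + 4 + 7 = 27
WM = 2185/27 = 80.9259

WM = 80.9259


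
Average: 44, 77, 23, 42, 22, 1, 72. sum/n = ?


Sum = 44 + 77 + 23 + 42 + 22 + 1 + 72 = 281
n = 7
Mean = 281/7 = 40.1429

Mean = 40.1429


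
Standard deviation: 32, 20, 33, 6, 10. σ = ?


Mean = 20.2000
Variance = 121.7600
SD = sqrt(121.7600) = 11.0345

SD = 11.0345


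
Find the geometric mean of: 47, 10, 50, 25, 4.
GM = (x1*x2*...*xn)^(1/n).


Product = 47 × 10 × 50 × 25 × 4 = 2350000
GM = 2350000^(1/5) = 18.8024

GM = 18.8024


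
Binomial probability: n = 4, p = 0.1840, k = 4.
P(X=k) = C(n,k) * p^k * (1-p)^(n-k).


C(4,4) = 1
p^4 = 0.001146
(1-p)^0 = 1.000000
P = 1 * 0.001146 * 1.000000 = 0.0011

P(X=4) = 0.0011


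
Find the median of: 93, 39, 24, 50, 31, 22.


Sorted: 22, 24, 31, 39, 50, 93
n = 6 (even)
Middle values: 31 and 39
Median = (31+39)/2 = 35.0000

Median = 35.0000


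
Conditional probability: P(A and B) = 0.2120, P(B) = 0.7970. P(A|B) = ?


P(A|B) = 0.2120/0.7970 = 0.2660

P(A|B) = 0.2660


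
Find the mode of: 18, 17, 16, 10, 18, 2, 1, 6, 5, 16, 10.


Frequencies: 1:1, 2:1, 5:1, 6:1, 10:2, 16:2, 17:1, 18:2
Max frequency = 2
Mode = 10, 16, 18

Mode = 10, 16, 18


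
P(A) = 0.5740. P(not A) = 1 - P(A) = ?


P(not A) = 1 - 0.5740 = 0.4260

P(not A) = 0.4260


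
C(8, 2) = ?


C(8,2) = 8!/(2! × 6!)
= 40320/(2 × 720)
= 28

C(8,2) = 28


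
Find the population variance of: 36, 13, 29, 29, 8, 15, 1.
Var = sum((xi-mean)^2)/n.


Mean = 18.7143
Squared deviations: 298.7959, 32.6531, 105.7959, 105.7959, 114.7959, 13.7959, 313.7959
Sum = 985.4286
Variance = 985.4286/7 = 140.7755

Variance = 140.7755


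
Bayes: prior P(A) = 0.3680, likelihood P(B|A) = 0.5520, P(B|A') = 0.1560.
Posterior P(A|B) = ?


P(B) = P(B|A)*P(A) + P(B|A')*P(A')
= 0.5520*0.3680 + 0.1560*0.6320
= 0.203136 + 0.098592 = 0.301728
P(A|B) = 0.203136/0.301728 = 0.6732

P(A|B) = 0.6732


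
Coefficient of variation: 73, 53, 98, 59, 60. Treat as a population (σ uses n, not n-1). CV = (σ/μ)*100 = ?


Mean = 68.6000
SD = 16.0823
CV = (16.0823/68.6000)*100 = 23.4436%

CV = 23.4436%


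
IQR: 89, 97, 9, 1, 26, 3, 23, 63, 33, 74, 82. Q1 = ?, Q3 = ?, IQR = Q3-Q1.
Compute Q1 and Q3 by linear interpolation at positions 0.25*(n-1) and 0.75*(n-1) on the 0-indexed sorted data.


Sorted: 1, 3, 9, 23, 26, 33, 63, 74, 82, 89, 97
Q1 (25th %ile) = 16.0000
Q3 (75th %ile) = 78.0000
IQR = 78.0000 - 16.0000 = 62.0000

IQR = 62.0000


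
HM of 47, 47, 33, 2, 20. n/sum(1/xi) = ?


Sum of reciprocals = 1/47 + 1/47 + 1/33 + 1/2 + 1/20 = 0.622856
HM = 5/0.622856 = 8.0275

HM = 8.0275


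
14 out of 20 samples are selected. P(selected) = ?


P = 14/20 = 0.7000

P = 0.7000


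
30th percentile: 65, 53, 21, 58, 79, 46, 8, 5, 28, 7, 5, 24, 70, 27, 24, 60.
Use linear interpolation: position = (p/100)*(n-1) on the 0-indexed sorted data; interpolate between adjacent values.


Sorted: 5, 5, 7, 8, 21, 24, 24, 27, 28, 46, 53, 58, 60, 65, 70, 79
n = 16
Index = 30/100 * 15 = 4.5000
Lower = data[4] = 21, Upper = data[5] = 24
P30 = 21 + 0.5000*(3) = 22.5000

P30 = 22.5000


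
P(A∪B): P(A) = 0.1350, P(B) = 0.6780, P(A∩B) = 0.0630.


P(A∪B) = 0.1350 + 0.6780 - 0.0630
= 0.8130 - 0.0630
= 0.7500

P(A∪B) = 0.7500


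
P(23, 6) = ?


P(23,6) = 23!/17!
= 25852016738884976640000/355687428096000
= 72681840

P(23,6) = 72681840


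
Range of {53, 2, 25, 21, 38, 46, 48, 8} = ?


Max = 53, Min = 2
Range = 53 - 2 = 51

Range = 51


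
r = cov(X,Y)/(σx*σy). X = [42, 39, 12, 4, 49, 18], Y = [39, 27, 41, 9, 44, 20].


Mean X = 27.3333, Mean Y = 30.0000
SD X = 16.769682, SD Y = 12.569805
Cov = 135.833333
r = 135.833333/(16.769682*12.569805) = 0.6444

r = 0.6444


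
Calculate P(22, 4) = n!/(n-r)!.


P(22,4) = 22!/18!
= 1124000727777607680000/6402373705728000
= 175560

P(22,4) = 175560


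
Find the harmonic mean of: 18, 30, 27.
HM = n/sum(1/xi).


Sum of reciprocals = 1/18 + 1/30 + 1/27 = 0.125926
HM = 3/0.125926 = 23.8235

HM = 23.8235


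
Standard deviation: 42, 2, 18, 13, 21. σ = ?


Mean = 19.2000
Variance = 171.7600
SD = sqrt(171.7600) = 13.1057

SD = 13.1057


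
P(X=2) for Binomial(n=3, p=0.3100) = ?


C(3,2) = 3
p^2 = 0.096100
(1-p)^1 = 0.690000
P = 3 * 0.096100 * 0.690000 = 0.1989

P(X=2) = 0.1989


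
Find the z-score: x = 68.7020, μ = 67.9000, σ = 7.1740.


z = (68.7020 - 67.9000)/7.1740
= 0.8020/7.1740
= 0.1118

z = 0.1118


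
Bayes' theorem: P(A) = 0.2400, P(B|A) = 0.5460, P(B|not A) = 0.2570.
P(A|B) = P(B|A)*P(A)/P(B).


P(B) = P(B|A)*P(A) + P(B|A')*P(A')
= 0.5460*0.2400 + 0.2570*0.7600
= 0.131040 + 0.195320 = 0.326360
P(A|B) = 0.131040/0.326360 = 0.4015

P(A|B) = 0.4015


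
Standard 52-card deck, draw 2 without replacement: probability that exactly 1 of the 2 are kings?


Hypergeometric: P(X=1) = C(4,1)·C(48,1) / C(52,2)
= 4 × 48 / 1326
= 192/1326 = 0.1448

P = 0.1448


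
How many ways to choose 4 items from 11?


C(11,4) = 11!/(4! × 7!)
= 39916800/(24 × 5040)
= 330

C(11,4) = 330


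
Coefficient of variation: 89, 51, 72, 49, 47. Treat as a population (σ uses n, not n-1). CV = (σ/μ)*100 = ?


Mean = 61.6000
SD = 16.3902
CV = (16.3902/61.6000)*100 = 26.6075%

CV = 26.6075%


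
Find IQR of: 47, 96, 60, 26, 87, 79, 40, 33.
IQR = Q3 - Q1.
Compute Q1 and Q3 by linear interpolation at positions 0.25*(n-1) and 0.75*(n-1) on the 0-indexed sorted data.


Sorted: 26, 33, 40, 47, 60, 79, 87, 96
Q1 (25th %ile) = 38.2500
Q3 (75th %ile) = 81.0000
IQR = 81.0000 - 38.2500 = 42.7500

IQR = 42.7500


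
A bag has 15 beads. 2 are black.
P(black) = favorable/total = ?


P = 2/15 = 0.1333

P = 0.1333


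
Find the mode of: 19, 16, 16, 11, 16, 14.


Frequencies: 11:1, 14:1, 16:3, 19:1
Max frequency = 3
Mode = 16

Mode = 16


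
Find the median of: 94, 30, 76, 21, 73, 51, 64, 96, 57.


Sorted: 21, 30, 51, 57, 64, 73, 76, 94, 96
n = 9 (odd)
Middle value = 64

Median = 64


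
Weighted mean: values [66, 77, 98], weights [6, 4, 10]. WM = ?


Numerator = 66*6 + 77*4 + 98*10 = 1684
Denominator = 6 + 4 + 10 = 20
WM = 1684/20 = 84.2000

WM = 84.2000


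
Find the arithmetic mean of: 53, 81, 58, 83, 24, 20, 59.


Sum = 53 + 81 + 58 + 83 + 24 + 20 + 59 = 378
n = 7
Mean = 378/7 = 54.0000

Mean = 54.0000


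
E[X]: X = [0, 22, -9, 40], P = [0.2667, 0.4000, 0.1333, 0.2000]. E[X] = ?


E[X] = 0*0.2667 + 22*0.4000 - 9*0.1333 + 40*0.2000
= 0 + 8.8000 - 1.1997 + 8.0000
= 15.6003

E[X] = 15.6003


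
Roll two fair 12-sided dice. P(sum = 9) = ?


Total outcomes = 12×12 = 144
Favorable (sum = 9): 8
P = 8/144 = 0.0556

P = 0.0556


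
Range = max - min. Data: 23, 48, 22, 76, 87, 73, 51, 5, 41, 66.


Max = 87, Min = 5
Range = 87 - 5 = 82

Range = 82


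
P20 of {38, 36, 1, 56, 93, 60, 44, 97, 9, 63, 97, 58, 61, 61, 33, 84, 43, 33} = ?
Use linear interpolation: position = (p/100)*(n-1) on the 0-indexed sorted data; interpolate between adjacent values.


Sorted: 1, 9, 33, 33, 36, 38, 43, 44, 56, 58, 60, 61, 61, 63, 84, 93, 97, 97
n = 18
Index = 20/100 * 17 = 3.4000
Lower = data[3] = 33, Upper = data[4] = 36
P20 = 33 + 0.4000*(3) = 34.2000

P20 = 34.2000


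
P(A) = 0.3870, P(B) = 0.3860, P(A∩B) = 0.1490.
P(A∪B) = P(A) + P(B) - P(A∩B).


P(A∪B) = 0.3870 + 0.3860 - 0.1490
= 0.7730 - 0.1490
= 0.6240

P(A∪B) = 0.6240


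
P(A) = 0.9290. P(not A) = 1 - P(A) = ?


P(not A) = 1 - 0.9290 = 0.0710

P(not A) = 0.0710


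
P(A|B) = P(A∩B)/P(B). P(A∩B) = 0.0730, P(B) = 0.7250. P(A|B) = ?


P(A|B) = 0.0730/0.7250 = 0.1007

P(A|B) = 0.1007


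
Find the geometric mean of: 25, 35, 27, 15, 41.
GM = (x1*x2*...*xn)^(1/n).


Product = 25 × 35 × 27 × 15 × 41 = 14529375
GM = 14529375^(1/5) = 27.0676

GM = 27.0676


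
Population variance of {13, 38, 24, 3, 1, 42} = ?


Mean = 20.1667
Squared deviations: 51.3611, 318.0278, 14.6944, 294.6944, 367.3611, 476.6944
Sum = 1522.8333
Variance = 1522.8333/6 = 253.8056

Variance = 253.8056


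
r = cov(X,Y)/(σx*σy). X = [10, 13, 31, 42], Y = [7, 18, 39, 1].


Mean X = 24.0000, Mean Y = 16.2500
SD X = 13.133926, SD Y = 14.480590
Cov = -1.250000
r = -1.250000/(13.133926*14.480590) = -0.0066

r = -0.0066


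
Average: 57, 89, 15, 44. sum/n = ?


Sum = 57 + 89 + 15 + 44 = 205
n = 4
Mean = 205/4 = 51.2500

Mean = 51.2500


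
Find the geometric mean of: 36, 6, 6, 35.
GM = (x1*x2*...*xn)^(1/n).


Product = 36 × 6 × 6 × 35 = 45360
GM = 45360^(1/4) = 14.5938

GM = 14.5938


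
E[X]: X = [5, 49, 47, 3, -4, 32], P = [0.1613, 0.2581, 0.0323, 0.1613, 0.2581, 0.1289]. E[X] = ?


E[X] = 5*0.1613 + 49*0.2581 + 47*0.0323 + 3*0.1613 - 4*0.2581 + 32*0.1289
= 0.8065 + 12.6469 + 1.5181 + 0.4839 - 1.0324 + 4.1248
= 18.5478

E[X] = 18.5478


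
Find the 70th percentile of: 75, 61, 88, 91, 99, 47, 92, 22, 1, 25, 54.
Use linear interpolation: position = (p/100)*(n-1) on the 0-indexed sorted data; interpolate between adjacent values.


Sorted: 1, 22, 25, 47, 54, 61, 75, 88, 91, 92, 99
n = 11
Index = 70/100 * 10 = 7.0000
Lower = data[7] = 88, Upper = data[8] = 91
P70 = 88 + 0*(3) = 88.0000

P70 = 88.0000


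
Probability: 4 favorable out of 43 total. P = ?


P = 4/43 = 0.0930

P = 0.0930


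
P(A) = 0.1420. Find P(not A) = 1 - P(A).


P(not A) = 1 - 0.1420 = 0.8580

P(not A) = 0.8580


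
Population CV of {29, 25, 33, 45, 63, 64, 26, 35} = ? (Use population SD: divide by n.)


Mean = 40.0000
SD = 14.7733
CV = (14.7733/40.0000)*100 = 36.9332%

CV = 36.9332%


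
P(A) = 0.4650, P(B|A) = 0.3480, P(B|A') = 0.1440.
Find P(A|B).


P(B) = P(B|A)*P(A) + P(B|A')*P(A')
= 0.3480*0.4650 + 0.1440*0.5350
= 0.161820 + 0.077040 = 0.238860
P(A|B) = 0.161820/0.238860 = 0.6775

P(A|B) = 0.6775
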